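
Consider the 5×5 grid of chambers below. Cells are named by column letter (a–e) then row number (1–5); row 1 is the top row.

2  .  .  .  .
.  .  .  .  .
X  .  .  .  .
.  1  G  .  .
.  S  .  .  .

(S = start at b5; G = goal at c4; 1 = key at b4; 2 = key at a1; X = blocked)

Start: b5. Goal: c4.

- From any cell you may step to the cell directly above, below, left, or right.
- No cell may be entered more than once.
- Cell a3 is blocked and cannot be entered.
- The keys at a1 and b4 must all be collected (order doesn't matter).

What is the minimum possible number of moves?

Any route passes through a1 and b4 in some order between b5 and c4. Summing Manhattan distances along each leg and taking the cheapest ordering (b5 → b4 → a1 → c4) gives a lower bound of 1 + 4 + 5 = 10 moves.
A route of 10 moves achieves this: b5 → b4 → b3 → b2 → a2 → a1 → b1 → c1 → c2 → c3 → c4.
Since 10 matches the lower bound, it is optimal.

10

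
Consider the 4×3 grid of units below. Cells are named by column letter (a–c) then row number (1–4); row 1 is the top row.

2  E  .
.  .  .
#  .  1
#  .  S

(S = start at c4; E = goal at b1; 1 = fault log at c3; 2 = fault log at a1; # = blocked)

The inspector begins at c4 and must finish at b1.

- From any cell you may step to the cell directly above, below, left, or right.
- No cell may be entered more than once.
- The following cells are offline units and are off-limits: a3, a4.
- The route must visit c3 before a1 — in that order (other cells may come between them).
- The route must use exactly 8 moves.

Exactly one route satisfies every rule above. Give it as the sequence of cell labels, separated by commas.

The waypoints must appear in the order c3, a1, with no cell reused.
Route from c4: left to b4, up to b3, right to c3, up to c2, 2× left (reaching a2), up to a1, right to b1 — 8 moves in all.
Check: order respected (1 at step 3, 2 at step 7); 8 moves as required.

c4, b4, b3, c3, c2, b2, a2, a1, b1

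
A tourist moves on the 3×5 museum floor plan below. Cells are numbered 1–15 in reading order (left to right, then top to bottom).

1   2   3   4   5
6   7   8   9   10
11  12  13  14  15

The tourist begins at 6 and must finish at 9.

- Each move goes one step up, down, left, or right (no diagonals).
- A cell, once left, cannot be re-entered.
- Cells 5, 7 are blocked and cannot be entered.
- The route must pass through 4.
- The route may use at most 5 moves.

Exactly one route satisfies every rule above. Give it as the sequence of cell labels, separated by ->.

Any route must reach 4 and still end at 9 within 5 moves, so the order of the required stops is forced.
Route from 6: up 1 to 1, right 3 to 4, down 1 to 9 — 5 moves in all.
Check: all required cells visited; 5 ≤ 5 moves.

6 -> 1 -> 2 -> 3 -> 4 -> 9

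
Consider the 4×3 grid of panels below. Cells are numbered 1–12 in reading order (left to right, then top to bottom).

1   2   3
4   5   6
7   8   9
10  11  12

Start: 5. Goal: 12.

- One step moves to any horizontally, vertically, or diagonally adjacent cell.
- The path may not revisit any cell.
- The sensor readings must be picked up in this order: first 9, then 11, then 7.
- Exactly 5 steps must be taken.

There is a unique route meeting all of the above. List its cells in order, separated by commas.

5, 9, 11, 7, 8, 12

The waypoints must appear in the order 9, 11, 7, with no cell reused.
Route from 5: down-right to 9, down-left to 11, up-left to 7, right to 8, down-right to 12 — 5 moves in all.
Check: order respected (9 at step 1, 11 at step 2, 7 at step 3); 5 moves as required.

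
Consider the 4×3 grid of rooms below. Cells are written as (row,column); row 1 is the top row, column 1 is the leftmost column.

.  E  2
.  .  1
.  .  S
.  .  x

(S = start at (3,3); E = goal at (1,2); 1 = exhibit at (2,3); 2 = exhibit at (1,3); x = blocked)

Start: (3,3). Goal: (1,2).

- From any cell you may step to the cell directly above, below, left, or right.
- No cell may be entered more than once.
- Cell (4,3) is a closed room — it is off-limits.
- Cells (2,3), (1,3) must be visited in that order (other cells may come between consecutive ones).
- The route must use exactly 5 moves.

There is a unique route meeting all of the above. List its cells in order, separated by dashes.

(3,3) - (3,2) - (2,2) - (2,3) - (1,3) - (1,2)

The waypoints must appear in the order (2,3), (1,3), with no cell reused.
Route from (3,3): left to (3,2), up to (2,2), right to (2,3), up to (1,3), left to (1,2) — 5 moves in all.
Check: order respected (1 at step 3, 2 at step 4); 5 moves as required.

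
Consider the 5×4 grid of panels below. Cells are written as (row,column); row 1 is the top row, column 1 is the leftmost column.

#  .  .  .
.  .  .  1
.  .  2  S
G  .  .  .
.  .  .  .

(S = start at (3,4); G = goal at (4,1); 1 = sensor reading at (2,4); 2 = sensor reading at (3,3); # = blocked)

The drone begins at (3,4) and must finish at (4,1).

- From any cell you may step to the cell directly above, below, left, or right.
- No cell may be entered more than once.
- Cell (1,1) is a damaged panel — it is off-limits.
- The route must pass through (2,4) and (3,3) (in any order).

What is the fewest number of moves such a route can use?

Any route passes through (2,4) and (3,3) in some order between (3,4) and (4,1). Summing Manhattan distances along each leg and taking the cheapest ordering ((3,4) → (2,4) → (3,3) → (4,1)) gives a lower bound of 1 + 2 + 3 = 6 moves.
A route of 6 moves achieves this: (3,4) → (2,4) → (2,3) → (3,3) → (4,3) → (4,2) → (4,1).
Since 6 matches the lower bound, it is optimal.

6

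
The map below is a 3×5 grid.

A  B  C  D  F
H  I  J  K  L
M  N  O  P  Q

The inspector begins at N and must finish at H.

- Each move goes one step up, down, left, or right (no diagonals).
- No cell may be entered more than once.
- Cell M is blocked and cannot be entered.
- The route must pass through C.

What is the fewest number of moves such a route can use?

Any route passes through C somewhere between N and H. Summing Manhattan distances along the two legs (N → C → H) gives a lower bound of 3 + 3 = 6 moves.
A route of 6 moves achieves this: N → I → J → C → B → A → H.
Since 6 matches the lower bound, it is optimal.

6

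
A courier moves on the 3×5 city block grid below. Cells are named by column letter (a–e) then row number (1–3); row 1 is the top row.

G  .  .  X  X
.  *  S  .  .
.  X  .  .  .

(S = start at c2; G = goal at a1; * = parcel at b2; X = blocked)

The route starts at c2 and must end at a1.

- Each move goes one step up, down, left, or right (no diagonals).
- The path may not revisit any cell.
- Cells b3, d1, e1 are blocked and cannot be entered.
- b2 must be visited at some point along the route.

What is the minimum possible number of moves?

Any route passes through b2 somewhere between c2 and a1. Summing Manhattan distances along the two legs (c2 → b2 → a1) gives a lower bound of 1 + 2 = 3 moves.
A route of 3 moves achieves this: c2 → b2 → b1 → a1.
Since 3 matches the lower bound, it is optimal.

3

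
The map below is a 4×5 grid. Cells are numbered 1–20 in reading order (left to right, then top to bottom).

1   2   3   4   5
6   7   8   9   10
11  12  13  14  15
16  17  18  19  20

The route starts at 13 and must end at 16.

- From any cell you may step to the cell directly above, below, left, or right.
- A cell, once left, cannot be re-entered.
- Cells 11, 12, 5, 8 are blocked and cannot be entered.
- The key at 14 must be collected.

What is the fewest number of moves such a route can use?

5

Any route passes through 14 somewhere between 13 and 16. Summing Manhattan distances along the two legs (13 → 14 → 16) gives a lower bound of 1 + 4 = 5 moves.
A route of 5 moves achieves this: 13 → 14 → 19 → 18 → 17 → 16.
Since 5 matches the lower bound, it is optimal.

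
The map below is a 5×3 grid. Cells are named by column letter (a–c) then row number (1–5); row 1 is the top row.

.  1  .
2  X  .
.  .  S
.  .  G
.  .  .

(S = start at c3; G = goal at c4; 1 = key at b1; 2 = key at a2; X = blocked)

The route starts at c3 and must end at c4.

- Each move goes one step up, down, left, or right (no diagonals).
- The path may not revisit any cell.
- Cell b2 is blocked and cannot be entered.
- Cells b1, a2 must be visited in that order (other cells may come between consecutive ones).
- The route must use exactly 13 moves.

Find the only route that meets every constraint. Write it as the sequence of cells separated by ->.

c3 -> c2 -> c1 -> b1 -> a1 -> a2 -> a3 -> b3 -> b4 -> a4 -> a5 -> b5 -> c5 -> c4

The waypoints must appear in the order b1, a2, with no cell reused.
Route from c3: up 2 to c1, left 2 to a1, down 2 to a3, right 1 to b3, down 1 to b4, left 1 to a4, down 1 to a5, right 2 to c5, up 1 to c4 — 13 moves in all.
Check: order respected (1 at step 3, 2 at step 5); 13 moves as required.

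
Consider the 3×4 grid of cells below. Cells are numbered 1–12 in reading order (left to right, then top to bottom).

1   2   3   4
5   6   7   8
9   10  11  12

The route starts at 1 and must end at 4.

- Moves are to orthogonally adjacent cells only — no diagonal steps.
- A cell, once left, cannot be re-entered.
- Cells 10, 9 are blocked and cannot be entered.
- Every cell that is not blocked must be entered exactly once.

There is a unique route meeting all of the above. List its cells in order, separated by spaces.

Need to visit all 10 open cells exactly once, starting at 1 and ending at 4.
Cell 11 has only two open neighbours (7 and 12), so the path must pass straight through it: one of those is the cell it's entered from and the other is where it exits.
Route from 1: down to 5, right to 6, up to 2, right to 3, 2× down (reaching 11), right to 12, 2× up (reaching 4) — 9 moves in all.
Check: all 10 open cells covered.

1 5 6 2 3 7 11 12 8 4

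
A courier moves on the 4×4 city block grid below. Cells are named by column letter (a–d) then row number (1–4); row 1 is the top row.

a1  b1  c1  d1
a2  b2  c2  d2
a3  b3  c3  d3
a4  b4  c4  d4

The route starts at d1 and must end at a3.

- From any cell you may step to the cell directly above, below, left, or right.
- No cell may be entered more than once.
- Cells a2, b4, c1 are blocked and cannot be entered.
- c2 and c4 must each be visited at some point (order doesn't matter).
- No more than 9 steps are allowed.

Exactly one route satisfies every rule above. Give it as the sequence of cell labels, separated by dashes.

The 9-move cap with required stops at c2, c4 leaves no slack for detours.
Route from d1: down 3 to d4, left 1 to c4, up 2 to c2, left 1 to b2, down 1 to b3, left 1 to a3 — 9 moves in all.
Check: all required cells visited; 9 ≤ 9 moves.

d1 - d2 - d3 - d4 - c4 - c3 - c2 - b2 - b3 - a3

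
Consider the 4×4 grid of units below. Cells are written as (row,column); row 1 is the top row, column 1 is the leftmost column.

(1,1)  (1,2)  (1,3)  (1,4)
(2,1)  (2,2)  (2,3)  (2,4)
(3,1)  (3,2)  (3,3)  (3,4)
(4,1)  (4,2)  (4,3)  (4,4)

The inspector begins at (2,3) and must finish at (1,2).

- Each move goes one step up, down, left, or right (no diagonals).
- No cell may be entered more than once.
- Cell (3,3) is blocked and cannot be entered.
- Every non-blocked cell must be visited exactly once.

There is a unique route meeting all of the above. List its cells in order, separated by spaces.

Need to visit all 15 open cells exactly once, starting at (2,3) and ending at (1,2).
Cell (4,4) has only two open neighbours ((3,4) and (4,3)), so the path must pass straight through it: one of those is the cell it's entered from and the other is where it exits.
Route from (2,3): up 1 to (1,3), right 1 to (1,4), down 3 to (4,4), left 3 to (4,1), up 1 to (3,1), right 1 to (3,2), up 1 to (2,2), left 1 to (2,1), up 1 to (1,1), right 1 to (1,2) — 14 moves in all.
Check: all 15 open cells covered.

(2,3) (1,3) (1,4) (2,4) (3,4) (4,4) (4,3) (4,2) (4,1) (3,1) (3,2) (2,2) (2,1) (1,1) (1,2)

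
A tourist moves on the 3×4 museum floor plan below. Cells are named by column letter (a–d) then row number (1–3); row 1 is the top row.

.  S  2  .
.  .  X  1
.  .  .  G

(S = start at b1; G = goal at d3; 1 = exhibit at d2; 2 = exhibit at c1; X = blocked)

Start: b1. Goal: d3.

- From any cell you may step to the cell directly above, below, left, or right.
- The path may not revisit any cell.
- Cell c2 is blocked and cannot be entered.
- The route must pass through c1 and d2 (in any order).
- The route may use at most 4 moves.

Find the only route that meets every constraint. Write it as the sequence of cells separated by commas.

Any route must reach c1 and d2 and still end at d3 within 4 moves, so the order of the required stops is forced.
Route from b1: 2× right (reaching d1), 2× down (reaching d3) — 4 moves in all.
Check: all required cells visited; 4 ≤ 4 moves.

b1, c1, d1, d2, d3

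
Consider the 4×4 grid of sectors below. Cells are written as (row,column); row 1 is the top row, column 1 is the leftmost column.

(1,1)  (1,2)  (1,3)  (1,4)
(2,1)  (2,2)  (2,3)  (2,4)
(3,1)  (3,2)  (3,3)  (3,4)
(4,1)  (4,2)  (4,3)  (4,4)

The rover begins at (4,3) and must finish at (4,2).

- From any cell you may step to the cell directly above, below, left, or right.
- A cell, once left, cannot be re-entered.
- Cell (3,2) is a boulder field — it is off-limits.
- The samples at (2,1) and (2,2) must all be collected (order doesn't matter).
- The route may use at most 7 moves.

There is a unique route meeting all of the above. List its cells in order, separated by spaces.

Any route must reach (2,1) and (2,2) and still end at (4,2) within 7 moves, so the order of the required stops is forced.
Route from (4,3): up 2 to (2,3), left 2 to (2,1), down 2 to (4,1), right 1 to (4,2) — 7 moves in all.
Check: all required cells visited; 7 ≤ 7 moves.

(4,3) (3,3) (2,3) (2,2) (2,1) (3,1) (4,1) (4,2)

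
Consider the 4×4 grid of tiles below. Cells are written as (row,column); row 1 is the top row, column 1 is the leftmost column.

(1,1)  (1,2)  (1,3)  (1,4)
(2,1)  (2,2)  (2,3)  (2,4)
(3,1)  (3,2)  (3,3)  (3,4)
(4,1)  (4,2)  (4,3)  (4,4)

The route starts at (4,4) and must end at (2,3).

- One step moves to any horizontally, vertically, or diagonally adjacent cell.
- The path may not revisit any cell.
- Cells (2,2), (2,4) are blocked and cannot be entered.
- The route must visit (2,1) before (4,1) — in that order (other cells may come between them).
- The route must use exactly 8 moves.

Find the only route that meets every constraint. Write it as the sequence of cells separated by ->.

The waypoints must appear in the order (2,1), (4,1), with no cell reused.
Route from (4,4): left 1 to (4,3), up-left 2 to (2,1), down 2 to (4,1), right 1 to (4,2), up-right 1 to (3,3), up 1 to (2,3) — 8 moves in all.
Check: order respected ((2,1) at step 3, (4,1) at step 5); 8 moves as required.

(4,4) -> (4,3) -> (3,2) -> (2,1) -> (3,1) -> (4,1) -> (4,2) -> (3,3) -> (2,3)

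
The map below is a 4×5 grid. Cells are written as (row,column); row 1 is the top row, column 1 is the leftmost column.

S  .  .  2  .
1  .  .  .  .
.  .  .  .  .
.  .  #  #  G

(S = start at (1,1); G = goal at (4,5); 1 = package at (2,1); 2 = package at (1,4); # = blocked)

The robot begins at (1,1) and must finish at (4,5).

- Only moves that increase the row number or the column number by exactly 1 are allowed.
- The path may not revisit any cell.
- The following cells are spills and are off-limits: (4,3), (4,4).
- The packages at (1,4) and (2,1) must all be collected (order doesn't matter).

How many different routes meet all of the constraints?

0

A right/down-only route from (1,1) to (4,5) makes exactly 3 down-moves and 4 right-moves in some order.
With no other constraints that would be C(7,3) = 35 routes.
(2,1) is below but to the left of (1,4): going (1,4) → (2,1) would need a leftward move and (2,1) → (1,4) an upward move, so no right/down-only route can visit both required cells.
No route satisfies every constraint, so the count is 0.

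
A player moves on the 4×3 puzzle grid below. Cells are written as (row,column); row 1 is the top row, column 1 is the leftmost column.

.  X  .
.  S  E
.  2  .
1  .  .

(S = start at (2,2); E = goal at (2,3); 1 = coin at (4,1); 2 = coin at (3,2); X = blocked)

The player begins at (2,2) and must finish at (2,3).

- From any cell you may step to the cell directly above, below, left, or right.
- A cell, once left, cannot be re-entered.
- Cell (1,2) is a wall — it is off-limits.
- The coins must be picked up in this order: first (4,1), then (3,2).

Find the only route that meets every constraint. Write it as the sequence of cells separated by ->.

(2,2) -> (2,1) -> (3,1) -> (4,1) -> (4,2) -> (3,2) -> (3,3) -> (2,3)

The waypoints must appear in the order (4,1), (3,2), with no cell reused.
Route from (2,2): left 1 to (2,1), down 2 to (4,1), right 1 to (4,2), up 1 to (3,2), right 1 to (3,3), up 1 to (2,3) — 7 moves in all.
Check: order respected (1 at step 3, 2 at step 5).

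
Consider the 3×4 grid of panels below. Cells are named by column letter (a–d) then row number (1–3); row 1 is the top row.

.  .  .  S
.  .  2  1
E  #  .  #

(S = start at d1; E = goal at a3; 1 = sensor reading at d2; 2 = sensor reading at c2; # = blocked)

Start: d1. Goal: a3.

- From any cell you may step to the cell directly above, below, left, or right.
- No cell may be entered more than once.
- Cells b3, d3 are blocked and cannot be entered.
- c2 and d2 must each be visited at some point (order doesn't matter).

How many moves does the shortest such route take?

Any route passes through c2 and d2 in some order between d1 and a3. Summing Manhattan distances along each leg and taking the cheapest ordering (d1 → d2 → c2 → a3) gives a lower bound of 1 + 1 + 3 = 5 moves.
A route of 5 moves achieves this: d1 → d2 → c2 → b2 → a2 → a3.
Since 5 matches the lower bound, it is optimal.

5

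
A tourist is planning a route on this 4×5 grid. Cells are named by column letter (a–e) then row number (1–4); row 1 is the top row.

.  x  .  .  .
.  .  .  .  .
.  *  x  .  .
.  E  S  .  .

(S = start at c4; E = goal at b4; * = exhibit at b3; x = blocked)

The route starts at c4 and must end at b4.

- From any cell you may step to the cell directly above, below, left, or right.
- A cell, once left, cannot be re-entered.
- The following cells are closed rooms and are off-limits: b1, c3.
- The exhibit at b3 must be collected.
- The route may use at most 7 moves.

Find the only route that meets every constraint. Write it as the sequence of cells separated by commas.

c4, d4, d3, d2, c2, b2, b3, b4

The budget equals the shortest possible length, so every move has to be on a shortest route through the required cells.
Route from c4: right to d4, 2× up (reaching d2), 2× left (reaching b2), 2× down (reaching b4) — 7 moves in all.
Check: all required cells visited; 7 ≤ 7 moves.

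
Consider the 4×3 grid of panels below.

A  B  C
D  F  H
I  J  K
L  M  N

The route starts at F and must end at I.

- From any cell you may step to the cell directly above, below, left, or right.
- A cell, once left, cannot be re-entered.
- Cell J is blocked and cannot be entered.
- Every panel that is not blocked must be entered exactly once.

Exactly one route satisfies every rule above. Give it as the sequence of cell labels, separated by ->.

Need to visit all 11 open cells exactly once, starting at F and ending at I.
Cell A has only two open neighbours (D and B), so the path must pass straight through it: one of those is the cell it's entered from and the other is where it exits.
Route from F: left 1 to D, up 1 to A, right 2 to C, down 3 to N, left 2 to L, up 1 to I — 10 moves in all.
Check: all 11 open cells covered.

F -> D -> A -> B -> C -> H -> K -> N -> M -> L -> I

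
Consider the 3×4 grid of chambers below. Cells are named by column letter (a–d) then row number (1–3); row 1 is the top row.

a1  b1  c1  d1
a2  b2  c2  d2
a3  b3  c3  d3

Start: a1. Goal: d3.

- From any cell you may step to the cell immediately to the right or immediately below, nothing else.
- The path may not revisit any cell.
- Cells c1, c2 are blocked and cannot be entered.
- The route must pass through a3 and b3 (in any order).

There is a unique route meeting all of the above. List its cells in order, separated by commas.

a1, a2, a3, b3, c3, d3

Moves only go right or down, so the column and row indices never decrease.
Route from a1: 2× down (reaching a3), 3× right (reaching d3) — 5 moves in all.
Check: all required cells visited.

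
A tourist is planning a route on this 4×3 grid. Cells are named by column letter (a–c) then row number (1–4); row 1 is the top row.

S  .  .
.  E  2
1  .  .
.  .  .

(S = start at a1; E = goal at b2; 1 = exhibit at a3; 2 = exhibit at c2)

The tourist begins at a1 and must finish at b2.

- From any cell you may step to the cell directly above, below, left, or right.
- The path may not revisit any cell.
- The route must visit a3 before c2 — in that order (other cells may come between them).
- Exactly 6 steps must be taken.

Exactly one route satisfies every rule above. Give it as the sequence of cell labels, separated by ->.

The waypoints must appear in the order a3, c2, with no cell reused.
Route from a1: down 2 to a3, right 2 to c3, up 1 to c2, left 1 to b2 — 6 moves in all.
Check: order respected (1 at step 2, 2 at step 5); 6 moves as required.

a1 -> a2 -> a3 -> b3 -> c3 -> c2 -> b2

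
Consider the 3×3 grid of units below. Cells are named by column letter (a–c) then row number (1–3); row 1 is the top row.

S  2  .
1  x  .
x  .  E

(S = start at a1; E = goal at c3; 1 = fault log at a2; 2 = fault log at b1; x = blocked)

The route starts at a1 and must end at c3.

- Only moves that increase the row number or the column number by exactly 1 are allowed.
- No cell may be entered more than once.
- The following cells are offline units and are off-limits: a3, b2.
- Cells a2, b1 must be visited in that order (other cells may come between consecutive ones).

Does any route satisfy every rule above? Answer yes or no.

b1 lies above a2, so going from a2 to b1 would need an upward move — but moves only go right/down, so a2 cannot be visited before b1.

no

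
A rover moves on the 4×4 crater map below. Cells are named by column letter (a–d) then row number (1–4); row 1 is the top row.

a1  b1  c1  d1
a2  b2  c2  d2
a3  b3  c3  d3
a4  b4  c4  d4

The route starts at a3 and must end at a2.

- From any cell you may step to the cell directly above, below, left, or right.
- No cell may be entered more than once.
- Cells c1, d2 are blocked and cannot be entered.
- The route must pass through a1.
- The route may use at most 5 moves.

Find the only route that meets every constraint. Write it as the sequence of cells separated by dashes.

The budget equals the shortest possible length, so every move has to be on a shortest route through the required cells.
Route from a3: right to b3, 2× up (reaching b1), left to a1, down to a2 — 5 moves in all.
Check: all required cells visited; 5 ≤ 5 moves.

a3 - b3 - b2 - b1 - a1 - a2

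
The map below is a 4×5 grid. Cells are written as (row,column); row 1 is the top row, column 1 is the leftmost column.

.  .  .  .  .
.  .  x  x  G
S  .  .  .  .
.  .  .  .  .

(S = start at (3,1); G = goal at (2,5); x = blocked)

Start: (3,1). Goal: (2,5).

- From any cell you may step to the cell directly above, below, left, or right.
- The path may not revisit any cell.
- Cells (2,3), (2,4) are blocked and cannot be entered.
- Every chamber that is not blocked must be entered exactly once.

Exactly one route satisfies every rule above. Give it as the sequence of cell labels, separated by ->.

(3,1) -> (4,1) -> (4,2) -> (4,3) -> (4,4) -> (4,5) -> (3,5) -> (3,4) -> (3,3) -> (3,2) -> (2,2) -> (2,1) -> (1,1) -> (1,2) -> (1,3) -> (1,4) -> (1,5) -> (2,5)

Need to visit all 18 open cells exactly once, starting at (3,1) and ending at (2,5).
Cell (4,5) has only two open neighbours ((3,5) and (4,4)), so the path must pass straight through it: one of those is the cell it's entered from and the other is where it exits.
Route from (3,1): down to (4,1), 4× right (reaching (4,5)), up to (3,5), 3× left (reaching (3,2)), up to (2,2), left to (2,1), up to (1,1), 4× right (reaching (1,5)), down to (2,5) — 17 moves in all.
Check: all 18 open cells covered.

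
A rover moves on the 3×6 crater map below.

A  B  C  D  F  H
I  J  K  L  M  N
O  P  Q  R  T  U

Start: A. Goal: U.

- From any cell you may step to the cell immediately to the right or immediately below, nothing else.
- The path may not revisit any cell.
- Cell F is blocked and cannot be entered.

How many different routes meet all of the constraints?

18

A right/down-only route from A to U makes exactly 2 down-moves and 5 right-moves in some order.
With no other constraints that would be C(7,2) = 21 routes.
Subtract routes through each blocked cell (inclusion–exclusion for overlaps): − through F: 3 → 18.
That gives 18 routes.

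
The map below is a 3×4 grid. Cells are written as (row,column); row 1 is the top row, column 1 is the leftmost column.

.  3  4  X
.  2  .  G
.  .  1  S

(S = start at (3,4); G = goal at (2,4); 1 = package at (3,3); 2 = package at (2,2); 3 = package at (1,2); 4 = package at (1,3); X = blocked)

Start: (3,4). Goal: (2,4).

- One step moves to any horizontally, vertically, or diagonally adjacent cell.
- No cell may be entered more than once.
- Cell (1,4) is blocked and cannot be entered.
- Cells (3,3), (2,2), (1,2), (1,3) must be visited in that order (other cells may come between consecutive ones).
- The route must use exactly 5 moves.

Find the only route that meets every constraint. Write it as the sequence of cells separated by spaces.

The waypoints must appear in the order (3,3), (2,2), (1,2), (1,3), with no cell reused.
Route from (3,4): left 1 to (3,3), up-left 1 to (2,2), up 1 to (1,2), right 1 to (1,3), down-right 1 to (2,4) — 5 moves in all.
Check: order respected (1 at step 1, 2 at step 2, 3 at step 3, 4 at step 4); 5 moves as required.

(3,4) (3,3) (2,2) (1,2) (1,3) (2,4)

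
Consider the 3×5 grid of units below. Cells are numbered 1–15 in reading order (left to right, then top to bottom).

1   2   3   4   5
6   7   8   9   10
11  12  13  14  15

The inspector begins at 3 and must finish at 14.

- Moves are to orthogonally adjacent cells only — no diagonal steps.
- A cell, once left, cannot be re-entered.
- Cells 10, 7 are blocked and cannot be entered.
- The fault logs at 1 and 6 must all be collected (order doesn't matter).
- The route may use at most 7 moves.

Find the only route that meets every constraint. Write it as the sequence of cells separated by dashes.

3 - 2 - 1 - 6 - 11 - 12 - 13 - 14

Any route must reach 1 and 6 and still end at 14 within 7 moves, so the order of the required stops is forced.
Route from 3: 2× left (reaching 1), 2× down (reaching 11), 3× right (reaching 14) — 7 moves in all.
Check: all required cells visited; 7 ≤ 7 moves.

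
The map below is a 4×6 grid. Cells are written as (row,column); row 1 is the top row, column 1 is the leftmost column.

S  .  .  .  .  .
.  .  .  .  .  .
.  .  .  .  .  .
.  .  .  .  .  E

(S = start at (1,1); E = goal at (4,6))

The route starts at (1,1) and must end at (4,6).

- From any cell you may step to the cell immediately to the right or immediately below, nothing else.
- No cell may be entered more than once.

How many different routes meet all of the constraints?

56

A right/down-only route from (1,1) to (4,6) makes exactly 3 down-moves and 5 right-moves in some order.
With no other constraints that would be C(8,3) = 56 routes.
That gives 56 routes.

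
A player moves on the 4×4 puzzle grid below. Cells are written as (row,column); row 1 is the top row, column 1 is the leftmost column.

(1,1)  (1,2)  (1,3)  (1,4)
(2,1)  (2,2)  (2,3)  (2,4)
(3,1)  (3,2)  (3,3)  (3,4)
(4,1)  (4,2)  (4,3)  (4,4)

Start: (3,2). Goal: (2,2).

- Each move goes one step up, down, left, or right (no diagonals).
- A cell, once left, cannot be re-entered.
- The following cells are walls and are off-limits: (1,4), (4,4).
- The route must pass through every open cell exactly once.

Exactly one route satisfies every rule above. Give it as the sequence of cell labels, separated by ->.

(3,2) -> (3,1) -> (4,1) -> (4,2) -> (4,3) -> (3,3) -> (3,4) -> (2,4) -> (2,3) -> (1,3) -> (1,2) -> (1,1) -> (2,1) -> (2,2)

Need to visit all 14 open cells exactly once, starting at (3,2) and ending at (2,2).
Route from (3,2): left to (3,1), down to (4,1), 2× right (reaching (4,3)), up to (3,3), right to (3,4), up to (2,4), left to (2,3), up to (1,3), 2× left (reaching (1,1)), down to (2,1), right to (2,2) — 13 moves in all.
Check: all 14 open cells covered.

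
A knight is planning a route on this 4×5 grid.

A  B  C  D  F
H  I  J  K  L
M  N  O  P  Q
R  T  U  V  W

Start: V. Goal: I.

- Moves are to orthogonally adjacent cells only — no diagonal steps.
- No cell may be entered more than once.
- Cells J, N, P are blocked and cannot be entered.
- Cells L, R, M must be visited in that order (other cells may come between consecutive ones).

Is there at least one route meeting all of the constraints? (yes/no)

no

Even ignoring the required order, no revisit-free route from V to I manages to pass through all of L, R, and M: branching out from V, every path either misses one of them or, having collected them, can no longer reach I without re-entering a cell.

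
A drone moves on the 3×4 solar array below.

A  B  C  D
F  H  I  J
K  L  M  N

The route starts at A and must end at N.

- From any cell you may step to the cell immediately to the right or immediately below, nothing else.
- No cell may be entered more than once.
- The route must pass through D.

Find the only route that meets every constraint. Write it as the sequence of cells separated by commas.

Moves only go right or down, so the column and row indices never decrease.
Route from A: right 3 to D, down 2 to N — 5 moves in all.
Check: all required cells visited.

A, B, C, D, J, N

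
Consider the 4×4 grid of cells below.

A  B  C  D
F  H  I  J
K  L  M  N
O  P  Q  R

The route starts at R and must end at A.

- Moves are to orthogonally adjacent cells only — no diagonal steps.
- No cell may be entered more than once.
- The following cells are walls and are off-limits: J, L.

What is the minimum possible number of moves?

6

The Manhattan distance from R to A is |4−1| + |4−1| = 6, so at least 6 moves are needed.
A route of 6 moves achieves this: R → N → M → I → C → B → A.
Since 6 matches the lower bound, it is optimal.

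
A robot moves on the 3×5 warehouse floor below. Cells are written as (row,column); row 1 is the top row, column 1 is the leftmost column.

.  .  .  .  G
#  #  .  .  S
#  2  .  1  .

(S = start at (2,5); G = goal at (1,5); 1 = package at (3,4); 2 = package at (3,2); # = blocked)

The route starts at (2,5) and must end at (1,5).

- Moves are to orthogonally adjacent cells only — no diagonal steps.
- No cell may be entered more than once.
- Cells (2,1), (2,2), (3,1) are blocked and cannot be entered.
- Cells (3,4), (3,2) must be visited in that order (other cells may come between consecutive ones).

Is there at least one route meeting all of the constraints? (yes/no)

(3,2) must be visited but has only one open neighbour ((3,3)), and it is neither the start nor the goal — the route would have to enter and leave through (3,3), re-entering it.

no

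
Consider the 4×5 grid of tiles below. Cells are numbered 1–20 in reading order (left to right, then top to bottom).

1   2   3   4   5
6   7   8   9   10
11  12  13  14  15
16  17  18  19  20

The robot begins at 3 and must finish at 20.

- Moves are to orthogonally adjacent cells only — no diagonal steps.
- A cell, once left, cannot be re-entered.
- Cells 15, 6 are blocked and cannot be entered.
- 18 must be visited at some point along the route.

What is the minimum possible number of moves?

5

Any route passes through 18 somewhere between 3 and 20. Summing Manhattan distances along the two legs (3 → 18 → 20) gives a lower bound of 3 + 2 = 5 moves.
A route of 5 moves achieves this: 3 → 8 → 13 → 18 → 19 → 20.
Since 5 matches the lower bound, it is optimal.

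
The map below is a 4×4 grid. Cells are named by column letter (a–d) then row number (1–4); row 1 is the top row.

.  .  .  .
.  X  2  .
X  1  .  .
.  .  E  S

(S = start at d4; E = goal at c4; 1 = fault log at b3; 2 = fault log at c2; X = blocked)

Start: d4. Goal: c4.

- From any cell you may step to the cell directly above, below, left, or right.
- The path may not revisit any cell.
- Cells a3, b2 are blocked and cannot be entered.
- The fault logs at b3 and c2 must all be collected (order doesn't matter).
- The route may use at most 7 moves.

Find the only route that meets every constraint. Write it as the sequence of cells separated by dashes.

The budget equals the shortest possible length, so every move has to be on a shortest route through the required cells.
Route from d4: 2× up (reaching d2), left to c2, down to c3, left to b3, down to b4, right to c4 — 7 moves in all.
Check: all required cells visited; 7 ≤ 7 moves.

d4 - d3 - d2 - c2 - c3 - b3 - b4 - c4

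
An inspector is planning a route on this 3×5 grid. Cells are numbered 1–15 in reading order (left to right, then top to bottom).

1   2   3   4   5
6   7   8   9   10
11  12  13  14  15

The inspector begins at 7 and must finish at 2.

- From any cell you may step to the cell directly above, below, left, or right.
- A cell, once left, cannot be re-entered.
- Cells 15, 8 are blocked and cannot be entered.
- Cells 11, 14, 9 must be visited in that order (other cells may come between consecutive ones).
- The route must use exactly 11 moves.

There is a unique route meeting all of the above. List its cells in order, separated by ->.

7 -> 6 -> 11 -> 12 -> 13 -> 14 -> 9 -> 10 -> 5 -> 4 -> 3 -> 2

The waypoints must appear in the order 11, 14, 9, with no cell reused.
Route from 7: left 1 to 6, down 1 to 11, right 3 to 14, up 1 to 9, right 1 to 10, up 1 to 5, left 3 to 2 — 11 moves in all.
Check: order respected (11 at step 2, 14 at step 5, 9 at step 6); 11 moves as required.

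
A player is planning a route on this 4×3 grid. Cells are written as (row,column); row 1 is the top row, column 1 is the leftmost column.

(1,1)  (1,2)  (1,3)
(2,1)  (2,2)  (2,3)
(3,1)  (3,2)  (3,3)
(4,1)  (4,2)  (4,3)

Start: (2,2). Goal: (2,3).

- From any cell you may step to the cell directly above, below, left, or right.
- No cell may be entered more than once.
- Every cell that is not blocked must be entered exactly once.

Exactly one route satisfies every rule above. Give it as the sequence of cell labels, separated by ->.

(2,2) -> (3,2) -> (3,3) -> (4,3) -> (4,2) -> (4,1) -> (3,1) -> (2,1) -> (1,1) -> (1,2) -> (1,3) -> (2,3)

Need to visit all 12 open cells exactly once, starting at (2,2) and ending at (2,3).
Cell (1,1) has only two open neighbours ((2,1) and (1,2)), so the path must pass straight through it: one of those is the cell it's entered from and the other is where it exits.
Route from (2,2): down 1 to (3,2), right 1 to (3,3), down 1 to (4,3), left 2 to (4,1), up 3 to (1,1), right 2 to (1,3), down 1 to (2,3) — 11 moves in all.
Check: all 12 open cells covered.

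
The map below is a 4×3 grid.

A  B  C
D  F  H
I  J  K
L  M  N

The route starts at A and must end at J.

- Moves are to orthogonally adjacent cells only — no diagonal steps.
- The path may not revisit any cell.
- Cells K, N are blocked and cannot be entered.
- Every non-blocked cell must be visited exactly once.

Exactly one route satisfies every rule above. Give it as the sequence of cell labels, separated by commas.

Need to visit all 10 open cells exactly once, starting at A and ending at J.
Cell L has only two open neighbours (I and M), so the path must pass straight through it: one of those is the cell it's entered from and the other is where it exits.
Route from A: right 2 to C, down 1 to H, left 2 to D, down 2 to L, right 1 to M, up 1 to J — 9 moves in all.
Check: all 10 open cells covered.

A, B, C, H, F, D, I, L, M, J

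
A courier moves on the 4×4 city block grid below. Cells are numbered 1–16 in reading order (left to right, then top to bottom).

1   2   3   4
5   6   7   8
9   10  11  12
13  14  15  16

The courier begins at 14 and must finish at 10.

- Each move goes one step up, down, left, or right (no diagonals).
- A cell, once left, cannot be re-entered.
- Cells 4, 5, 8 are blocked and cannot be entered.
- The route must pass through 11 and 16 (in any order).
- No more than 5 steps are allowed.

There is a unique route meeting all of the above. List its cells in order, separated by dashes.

The budget equals the shortest possible length, so every move has to be on a shortest route through the required cells.
Route from 14: 2× right (reaching 16), up to 12, 2× left (reaching 10) — 5 moves in all.
Check: all required cells visited; 5 ≤ 5 moves.

14 - 15 - 16 - 12 - 11 - 10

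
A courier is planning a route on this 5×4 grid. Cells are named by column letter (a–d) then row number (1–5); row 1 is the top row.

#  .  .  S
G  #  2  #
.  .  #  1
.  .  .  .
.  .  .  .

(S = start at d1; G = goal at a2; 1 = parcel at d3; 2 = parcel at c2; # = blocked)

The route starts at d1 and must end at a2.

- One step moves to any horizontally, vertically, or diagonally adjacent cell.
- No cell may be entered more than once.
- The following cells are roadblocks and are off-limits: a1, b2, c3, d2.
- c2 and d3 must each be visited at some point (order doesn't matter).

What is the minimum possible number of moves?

Any route passes through c2 and d3 in some order between d1 and a2. Summing Chebyshev distances along each leg and taking the cheapest ordering (d1 → d3 → c2 → a2) gives a lower bound of 2 + 1 + 2 = 5 moves.
A route of 5 moves achieves this: d1 → c2 → d3 → c4 → b3 → a2.
Since 5 matches the lower bound, it is optimal.

5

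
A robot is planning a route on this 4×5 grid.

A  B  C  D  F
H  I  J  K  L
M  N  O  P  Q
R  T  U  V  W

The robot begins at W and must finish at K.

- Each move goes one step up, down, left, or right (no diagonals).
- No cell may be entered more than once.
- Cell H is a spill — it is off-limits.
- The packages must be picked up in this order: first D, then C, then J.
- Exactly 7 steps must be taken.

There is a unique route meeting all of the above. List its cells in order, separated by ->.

W -> Q -> L -> F -> D -> C -> J -> K

The waypoints must appear in the order D, C, J, with no cell reused.
Route from W: 3× up (reaching F), 2× left (reaching C), down to J, right to K — 7 moves in all.
Check: order respected (D at step 4, C at step 5, J at step 6); 7 moves as required.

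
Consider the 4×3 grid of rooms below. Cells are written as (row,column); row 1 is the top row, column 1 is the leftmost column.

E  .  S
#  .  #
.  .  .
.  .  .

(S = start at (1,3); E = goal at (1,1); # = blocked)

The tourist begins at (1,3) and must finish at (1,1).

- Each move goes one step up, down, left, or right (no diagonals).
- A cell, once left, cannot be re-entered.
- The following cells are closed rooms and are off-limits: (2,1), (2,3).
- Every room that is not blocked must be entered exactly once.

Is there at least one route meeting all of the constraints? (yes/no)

Colour the cells like a checkerboard: each orthogonal step flips colour, so a Hamiltonian route alternates colours. Here there are 6 cells of one colour and 4 of the other, with start on the same colour as the goal — the counts and endpoints can't be arranged into an alternating sequence of length 10, so no Hamiltonian route exists.

no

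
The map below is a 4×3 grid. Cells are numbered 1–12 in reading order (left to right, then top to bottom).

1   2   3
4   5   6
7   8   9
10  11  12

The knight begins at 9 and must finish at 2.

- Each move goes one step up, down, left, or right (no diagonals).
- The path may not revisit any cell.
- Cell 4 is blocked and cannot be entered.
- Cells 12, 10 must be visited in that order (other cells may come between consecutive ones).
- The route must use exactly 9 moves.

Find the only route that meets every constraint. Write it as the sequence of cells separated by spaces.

9 12 11 10 7 8 5 6 3 2

The waypoints must appear in the order 12, 10, with no cell reused.
Route from 9: down 1 to 12, left 2 to 10, up 1 to 7, right 1 to 8, up 1 to 5, right 1 to 6, up 1 to 3, left 1 to 2 — 9 moves in all.
Check: order respected (12 at step 1, 10 at step 3); 9 moves as required.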